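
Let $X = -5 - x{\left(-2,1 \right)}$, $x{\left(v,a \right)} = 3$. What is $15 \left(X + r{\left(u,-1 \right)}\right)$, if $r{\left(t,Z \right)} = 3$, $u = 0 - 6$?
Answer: $-75$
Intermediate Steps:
$u = -6$ ($u = 0 - 6 = -6$)
$X = -8$ ($X = -5 - 3 = -8$)
$15 \left(X + r{\left(u,-1 \right)}\right) = 15 \left(-8 + 3\right) = 15 \left(-5\right) = -75$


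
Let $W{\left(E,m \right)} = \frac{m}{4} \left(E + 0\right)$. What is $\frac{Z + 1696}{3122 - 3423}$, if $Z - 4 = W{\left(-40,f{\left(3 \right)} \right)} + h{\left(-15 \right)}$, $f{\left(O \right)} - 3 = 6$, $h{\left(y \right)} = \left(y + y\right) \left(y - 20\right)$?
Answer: $- \frac{380}{43} \approx -8.8372$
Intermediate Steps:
$h{\left(y \right)} = 2 y \left(-20 + y\right)$
$f{\left(O \right)} = 9$ ($f{\left(O \right)} = 3 + 6 = 9$)
$W{\left(E,m \right)} = \frac{E m}{4}$ ($W{\left(E,m \right)} = m \frac{1}{4} E = \frac{m}{4} E = \frac{E m}{4}$)
$Z = 964$ ($Z = 4 + \left(\frac{1}{4} \left(-40\right) 9 + 2 \left(-15\right) \left(-20 - 15\right)\right) = 4 - \left(90 + 30 \left(-35\right)\right) = 4 + \left(-90 + 1050\right) = 4 + 960 = 964$)
$\frac{Z + 1696}{3122 - 3423} = \frac{964 + 1696}{3122 - 3423} = \frac{2660}{-301} = 2660 \left(- \frac{1}{301}\right) = - \frac{380}{43}$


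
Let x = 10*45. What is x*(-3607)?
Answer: -1623150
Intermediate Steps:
x = 450
x*(-3607) = 450*(-3607) = -1623150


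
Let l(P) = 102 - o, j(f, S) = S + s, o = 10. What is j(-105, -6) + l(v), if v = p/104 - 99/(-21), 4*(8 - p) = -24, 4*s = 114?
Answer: 229/2 ≈ 114.50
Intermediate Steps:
s = 57/2 (s = (¼)*114 = 57/2 ≈ 28.500)
p = 14 (p = 8 - ¼*(-24) = 8 + 6 = 14)
j(f, S) = 57/2 + S (j(f, S) = S + 57/2 = 57/2 + S)
v = 1765/364 (v = 14/104 - 99/(-21) = 14*(1/104) - 99*(-1/21) = 7/52 + 33/7 = 1765/364 ≈ 4.8489)
l(P) = 92 (l(P) = 102 - 1*10 = 102 - 10 = 92)
j(-105, -6) + l(v) = (57/2 - 6) + 92 = 45/2 + 92 = 229/2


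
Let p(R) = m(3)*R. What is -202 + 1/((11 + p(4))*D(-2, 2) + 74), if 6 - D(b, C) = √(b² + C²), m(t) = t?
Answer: -2055903/10178 + 23*√2/20356 ≈ -201.99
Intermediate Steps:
p(R) = 3*R
D(b, C) = 6 - √(C² + b²) (D(b, C) = 6 - √(b² + C²) = 6 - √(C² + b²))
-202 + 1/((11 + p(4))*D(-2, 2) + 74) = -202 + 1/((11 + 3*4)*(6 - √(2² + (-2)²)) + 74) = -202 + 1/((11 + 12)*(6 - √(4 + 4)) + 74) = -202 + 1/(23*(6 - √8) + 74) = -202 + 1/(23*(6 - 2*√2) + 74) = -202 + 1/((138 - 46*√2) + 74) = -202 + 1/(212 - 46*√2)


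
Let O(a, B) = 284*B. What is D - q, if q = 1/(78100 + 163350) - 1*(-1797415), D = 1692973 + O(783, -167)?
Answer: -36669011501/241450 ≈ -1.5187e+5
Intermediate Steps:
D = 1645545 (D = 1692973 + 284*(-167) = 1692973 - 47428 = 1645545)
q = 433985851751/241450 (q = 1/241450 + 1797415 = 433985851751/241450 ≈ 1.7974e+6)
D - q = 1645545 - 1*433985851751/241450 = 1645545 - 433985851751/241450 = -36669011501/241450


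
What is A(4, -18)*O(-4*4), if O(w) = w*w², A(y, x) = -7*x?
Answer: -516096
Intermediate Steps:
O(w) = w³
A(4, -18)*O(-4*4) = (-7*(-18))*(-4*4)³ = 126*(-16)³ = 126*(-4096) = -516096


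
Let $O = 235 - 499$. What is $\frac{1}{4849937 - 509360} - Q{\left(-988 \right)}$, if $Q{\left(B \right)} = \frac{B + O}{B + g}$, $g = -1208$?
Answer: $- \frac{7424044}{13021731} \approx -0.57013$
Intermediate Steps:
$O = -264$
$Q{\left(B \right)} = \frac{-264 + B}{-1208 + B}$ ($Q{\left(B \right)} = \frac{B - 264}{B - 1208} = \frac{-264 + B}{-1208 + B}$)
$\frac{1}{4849937 - 509360} - Q{\left(-988 \right)} = \frac{1}{4849937 - 509360} - \frac{-264 - 988}{-1208 - 988} = \frac{1}{4340577} - \frac{1}{-2196} \left(-1252\right) = \frac{1}{4340577} - \left(- \frac{1}{2196}\right) \left(-1252\right) = \frac{1}{4340577} - \frac{313}{549} = - \frac{7424044}{13021731}$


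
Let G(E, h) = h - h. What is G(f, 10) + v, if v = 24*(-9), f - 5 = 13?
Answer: -216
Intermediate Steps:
f = 18 (f = 5 + 13 = 18)
v = -216
G(E, h) = 0
G(f, 10) + v = 0 - 216 = -216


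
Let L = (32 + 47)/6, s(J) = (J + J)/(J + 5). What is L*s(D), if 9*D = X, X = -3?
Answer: -79/42 ≈ -1.8810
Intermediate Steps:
D = -1/3 (D = (1/9)*(-3) = -1/3 ≈ -0.33333)
s(J) = 2*J/(5 + J) (s(J) = (2*J)/(5 + J) = 2*J/(5 + J))
L = 79/6 (L = 79*(1/6) = 79/6 ≈ 13.167)
L*s(D) = 79*(2*(-1/3)/(5 - 1/3))/6 = 79*(2*(-1/3)/(14/3))/6 = 79*(2*(-1/3)*(3/14))/6 = (79/6)*(-1/7) = -79/42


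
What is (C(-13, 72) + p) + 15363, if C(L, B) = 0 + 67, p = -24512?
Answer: -9082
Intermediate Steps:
C(L, B) = 67
(C(-13, 72) + p) + 15363 = (67 - 24512) + 15363 = -24445 + 15363 = -9082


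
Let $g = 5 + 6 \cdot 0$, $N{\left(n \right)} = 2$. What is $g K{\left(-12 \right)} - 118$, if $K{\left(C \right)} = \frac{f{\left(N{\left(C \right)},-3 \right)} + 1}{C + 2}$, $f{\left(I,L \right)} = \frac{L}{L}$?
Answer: $-119$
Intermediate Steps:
$f{\left(I,L \right)} = 1$
$g = 5$ ($g = 5 + 0 = 5$)
$K{\left(C \right)} = \frac{2}{2 + C}$ ($K{\left(C \right)} = \frac{1 + 1}{C + 2} = \frac{2}{2 + C}$)
$g K{\left(-12 \right)} - 118 = 5 \frac{2}{2 - 12} - 118 = 5 \frac{2}{-10} - 118 = 5 \cdot 2 \left(- \frac{1}{10}\right) - 118 = 5 \left(- \frac{1}{5}\right) - 118 = -1 - 118 = -119$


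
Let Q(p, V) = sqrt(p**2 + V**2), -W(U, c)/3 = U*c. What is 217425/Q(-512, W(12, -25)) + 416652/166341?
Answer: 138884/55447 + 217425*sqrt(67009)/268036 ≈ 212.49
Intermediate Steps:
W(U, c) = -3*U*c
Q(p, V) = sqrt(V**2 + p**2)
217425/Q(-512, W(12, -25)) + 416652/166341 = 217425/(sqrt((-3*12*(-25))**2 + (-512)**2)) + 416652/166341 = 217425/(sqrt(900**2 + 262144)) + 416652*(1/166341) = 217425/(sqrt(810000 + 262144)) + 138884/55447 = 217425/(sqrt(1072144)) + 138884/55447 = 217425/((4*sqrt(67009))) + 138884/55447 = 217425*(sqrt(67009)/268036) + 138884/55447 = 217425*sqrt(67009)/268036 + 138884/55447 = 138884/55447 + 217425*sqrt(67009)/268036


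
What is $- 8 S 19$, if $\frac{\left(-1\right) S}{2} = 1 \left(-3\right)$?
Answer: $-912$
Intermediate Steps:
$S = 6$ ($S = - 2 \cdot 1 \left(-3\right) = \left(-2\right) \left(-3\right) = 6$)
$- 8 S 19 = \left(-8\right) 6 \cdot 19 = \left(-48\right) 19 = -912$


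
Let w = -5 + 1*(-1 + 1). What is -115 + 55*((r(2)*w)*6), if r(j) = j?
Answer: -3415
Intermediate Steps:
w = -5 (w = -5 + 1*0 = -5 + 0 = -5)
-115 + 55*((r(2)*w)*6) = -115 + 55*((2*(-5))*6) = -115 + 55*(-10*6) = -115 + 55*(-60) = -115 - 3300 = -3415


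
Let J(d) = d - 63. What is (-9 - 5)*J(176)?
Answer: -1582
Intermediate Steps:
J(d) = -63 + d
(-9 - 5)*J(176) = (-9 - 5)*(-63 + 176) = -14*113 = -1582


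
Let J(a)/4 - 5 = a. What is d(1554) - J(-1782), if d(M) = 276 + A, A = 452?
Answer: 7836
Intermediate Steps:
J(a) = 20 + 4*a
d(M) = 728 (d(M) = 276 + 452 = 728)
d(1554) - J(-1782) = 728 - (20 + 4*(-1782)) = 728 - (20 - 7128) = 728 - 1*(-7108) = 728 + 7108 = 7836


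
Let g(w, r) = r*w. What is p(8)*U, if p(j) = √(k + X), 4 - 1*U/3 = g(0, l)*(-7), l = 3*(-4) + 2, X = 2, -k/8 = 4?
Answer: 12*I*√30 ≈ 65.727*I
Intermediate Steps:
k = -32 (k = -8*4 = -32)
l = -10 (l = -12 + 2 = -10)
U = 12 (U = 12 - 3*(-10*0)*(-7) = 12 - 0*(-7) = 12 - 3*0 = 12 + 0 = 12)
p(j) = I*√30 (p(j) = √(-32 + 2) = √(-30) = I*√30)
p(8)*U = (I*√30)*12 = 12*I*√30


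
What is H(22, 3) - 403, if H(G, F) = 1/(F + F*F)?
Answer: -4835/12 ≈ -402.92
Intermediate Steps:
H(G, F) = 1/(F + F²)
H(22, 3) - 403 = 1/(3*(1 + 3)) - 403 = (⅓)/4 - 403 = (⅓)*(¼) - 403 = 1/12 - 403 = -4835/12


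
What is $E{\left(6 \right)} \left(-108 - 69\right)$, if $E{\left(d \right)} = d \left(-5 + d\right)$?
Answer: $-1062$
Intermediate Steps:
$E{\left(6 \right)} \left(-108 - 69\right) = 6 \left(-5 + 6\right) \left(-108 - 69\right) = 6 \cdot 1 \left(-177\right) = 6 \left(-177\right) = -1062$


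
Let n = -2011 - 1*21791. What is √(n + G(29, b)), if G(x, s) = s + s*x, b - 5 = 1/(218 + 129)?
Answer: I*√2847903258/347 ≈ 153.79*I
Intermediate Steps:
n = -23802 (n = -2011 - 21791 = -23802)
b = 1736/347 (b = 5 + 1/(218 + 129) = 5 + 1/347 = 1736/347 ≈ 5.0029)
√(n + G(29, b)) = √(-23802 + 1736*(1 + 29)/347) = √(-23802 + (1736/347)*30) = √(-23802 + 52080/347) = √(-8207214/347) = I*√2847903258/347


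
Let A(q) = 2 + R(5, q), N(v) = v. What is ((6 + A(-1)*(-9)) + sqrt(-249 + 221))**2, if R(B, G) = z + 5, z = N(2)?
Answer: 5597 - 300*I*sqrt(7) ≈ 5597.0 - 793.73*I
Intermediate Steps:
z = 2
R(B, G) = 7 (R(B, G) = 2 + 5 = 7)
A(q) = 9 (A(q) = 2 + 7 = 9)
((6 + A(-1)*(-9)) + sqrt(-249 + 221))**2 = ((6 + 9*(-9)) + sqrt(-249 + 221))**2 = ((6 - 81) + sqrt(-28))**2 = (-75 + 2*I*sqrt(7))**2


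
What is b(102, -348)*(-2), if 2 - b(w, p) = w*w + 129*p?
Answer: -68980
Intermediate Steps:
b(w, p) = 2 - w**2 - 129*p (b(w, p) = 2 - (w*w + 129*p) = 2 - (w**2 + 129*p) = 2 + (-w**2 - 129*p) = 2 - w**2 - 129*p)
b(102, -348)*(-2) = (2 - 1*102**2 - 129*(-348))*(-2) = (2 - 1*10404 + 44892)*(-2) = (2 - 10404 + 44892)*(-2) = 34490*(-2) = -68980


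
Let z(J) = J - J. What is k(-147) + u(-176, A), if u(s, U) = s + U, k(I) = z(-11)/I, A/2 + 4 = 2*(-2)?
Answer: -192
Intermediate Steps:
A = -16 (A = -8 + 2*(2*(-2)) = -8 + 2*(-4) = -8 - 8 = -16)
z(J) = 0
k(I) = 0 (k(I) = 0/I = 0)
u(s, U) = U + s
k(-147) + u(-176, A) = 0 + (-16 - 176) = 0 - 192 = -192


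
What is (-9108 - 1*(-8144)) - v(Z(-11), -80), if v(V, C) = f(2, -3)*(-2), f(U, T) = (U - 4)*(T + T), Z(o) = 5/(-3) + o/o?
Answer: -940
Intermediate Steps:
Z(o) = -2/3 (Z(o) = 5*(-1/3) + 1 = -5/3 + 1 = -2/3)
f(U, T) = 2*T*(-4 + U) (f(U, T) = (-4 + U)*(2*T) = 2*T*(-4 + U))
v(V, C) = -24 (v(V, C) = (2*(-3)*(-4 + 2))*(-2) = (2*(-3)*(-2))*(-2) = 12*(-2) = -24)
(-9108 - 1*(-8144)) - v(Z(-11), -80) = (-9108 - 1*(-8144)) - 1*(-24) = (-9108 + 8144) + 24 = -964 + 24 = -940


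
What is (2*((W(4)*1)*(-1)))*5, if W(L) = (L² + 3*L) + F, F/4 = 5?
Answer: -480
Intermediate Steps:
F = 20 (F = 4*5 = 20)
W(L) = 20 + L² + 3*L (W(L) = (L² + 3*L) + 20 = 20 + L² + 3*L)
(2*((W(4)*1)*(-1)))*5 = (2*(((20 + 4² + 3*4)*1)*(-1)))*5 = (2*(((20 + 16 + 12)*1)*(-1)))*5 = (2*((48*1)*(-1)))*5 = (2*(48*(-1)))*5 = (2*(-48))*5 = -96*5 = -480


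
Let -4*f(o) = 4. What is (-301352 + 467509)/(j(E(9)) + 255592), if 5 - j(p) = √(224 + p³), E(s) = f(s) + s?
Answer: 42469230729/65329825673 + 664628*√46/65329825673 ≈ 0.65014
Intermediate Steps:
f(o) = -1 (f(o) = -¼*4 = -1)
E(s) = -1 + s
j(p) = 5 - √(224 + p³)
(-301352 + 467509)/(j(E(9)) + 255592) = (-301352 + 467509)/((5 - √(224 + (-1 + 9)³)) + 255592) = 166157/((5 - √(224 + 8³)) + 255592) = 166157/((5 - √(224 + 512)) + 255592) = 166157/((5 - √736) + 255592) = 166157/((5 - 4*√46) + 255592) = 166157/(255597 - 4*√46)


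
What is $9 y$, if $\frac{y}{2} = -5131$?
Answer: $-92358$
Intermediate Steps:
$y = -10262$ ($y = 2 \left(-5131\right) = -10262$)
$9 y = 9 \left(-10262\right) = -92358$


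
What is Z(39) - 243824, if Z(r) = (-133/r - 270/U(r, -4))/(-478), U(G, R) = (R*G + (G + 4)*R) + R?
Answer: -754530906515/3094572 ≈ -2.4382e+5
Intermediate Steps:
U(G, R) = R + G*R + R*(4 + G) (U(G, R) = (G*R + (4 + G)*R) + R = (G*R + R*(4 + G)) + R = R + G*R + R*(4 + G))
Z(r) = 133/(478*r) + 135/(239*(-20 - 8*r)) (Z(r) = (-133/r - 270*(-1/(4*(5 + 2*r))))/(-478) = (-133/r - 270/(-20 - 8*r))*(-1/478) = (-270/(-20 - 8*r) - 133/r)*(-1/478) = 133/(478*r) + 135/(239*(-20 - 8*r)))
Z(39) - 243824 = (1/956)*(1330 + 397*39)/(39*(5 + 2*39)) - 243824 = (1/956)*(1/39)*(1330 + 15483)/(5 + 78) - 243824 = (1/956)*(1/39)*16813/83 - 243824 = (1/956)*(1/39)*(1/83)*16813 - 243824 = 16813/3094572 - 243824 = -754530906515/3094572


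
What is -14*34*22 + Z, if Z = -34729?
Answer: -45201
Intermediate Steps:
-14*34*22 + Z = -14*34*22 - 34729 = -476*22 - 34729 = -10472 - 34729 = -45201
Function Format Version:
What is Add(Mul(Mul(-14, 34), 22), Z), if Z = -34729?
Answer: -45201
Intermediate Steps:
Add(Mul(Mul(-14, 34), 22), Z) = Add(Mul(Mul(-14, 34), 22), -34729) = Add(Mul(-476, 22), -34729) = Add(-10472, -34729) = -45201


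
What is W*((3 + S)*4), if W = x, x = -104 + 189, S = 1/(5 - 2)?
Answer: 3400/3 ≈ 1133.3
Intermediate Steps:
S = ⅓ (S = 1/3 = ⅓ ≈ 0.33333)
x = 85
W = 85
W*((3 + S)*4) = 85*((3 + ⅓)*4) = 85*((10/3)*4) = 85*(40/3) = 3400/3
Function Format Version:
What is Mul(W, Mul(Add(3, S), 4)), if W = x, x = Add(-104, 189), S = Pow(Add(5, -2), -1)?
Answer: Rational(3400, 3) ≈ 1133.3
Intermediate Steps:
S = Rational(1, 3) (S = Pow(3, -1) = Rational(1, 3) ≈ 0.33333)
x = 85
W = 85
Mul(W, Mul(Add(3, S), 4)) = Mul(85, Mul(Add(3, Rational(1, 3)), 4)) = Mul(85, Mul(Rational(10, 3), 4)) = Mul(85, Rational(40, 3)) = Rational(3400, 3)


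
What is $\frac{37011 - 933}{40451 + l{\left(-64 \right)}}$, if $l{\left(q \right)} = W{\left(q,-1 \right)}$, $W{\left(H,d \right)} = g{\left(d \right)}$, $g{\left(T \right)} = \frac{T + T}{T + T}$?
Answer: $\frac{6013}{6742} \approx 0.89187$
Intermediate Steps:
$g{\left(T \right)} = 1$ ($g{\left(T \right)} = \frac{2 T}{2 T} = 2 T \frac{1}{2 T} = 1$)
$W{\left(H,d \right)} = 1$
$l{\left(q \right)} = 1$
$\frac{37011 - 933}{40451 + l{\left(-64 \right)}} = \frac{37011 - 933}{40451 + 1} = \frac{36078}{40452} = 36078 \cdot \frac{1}{40452} = \frac{6013}{6742}$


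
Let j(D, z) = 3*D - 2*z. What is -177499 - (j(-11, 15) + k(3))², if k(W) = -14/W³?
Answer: -132337996/729 ≈ -1.8153e+5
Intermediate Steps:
j(D, z) = -2*z + 3*D
k(W) = -14/W³
-177499 - (j(-11, 15) + k(3))² = -177499 - ((-2*15 + 3*(-11)) - 14/3³)² = -177499 - ((-30 - 33) - 14*1/27)² = -177499 - (-63 - 14/27)² = -177499 - (-1715/27)² = -177499 - 1*2941225/729 = -177499 - 2941225/729 = -132337996/729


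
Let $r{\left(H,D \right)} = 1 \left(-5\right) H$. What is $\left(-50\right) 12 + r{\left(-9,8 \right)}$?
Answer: $-555$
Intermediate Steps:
$r{\left(H,D \right)} = - 5 H$
$\left(-50\right) 12 + r{\left(-9,8 \right)} = \left(-50\right) 12 - -45 = -600 + 45 = -555$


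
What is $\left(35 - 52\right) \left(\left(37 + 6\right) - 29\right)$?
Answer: $-238$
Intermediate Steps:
$\left(35 - 52\right) \left(\left(37 + 6\right) - 29\right) = - 17 \left(43 - 29\right) = \left(-17\right) 14 = -238$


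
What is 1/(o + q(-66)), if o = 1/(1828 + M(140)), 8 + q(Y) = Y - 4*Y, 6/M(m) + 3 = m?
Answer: 250442/47584117 ≈ 0.0052631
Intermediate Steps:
M(m) = 6/(-3 + m)
q(Y) = -8 - 3*Y (q(Y) = -8 + (Y - 4*Y) = -8 - 3*Y)
o = 137/250442 (o = 1/(1828 + 6/(-3 + 140)) = 1/(1828 + 6/137) = 1/(250442/137) = 137/250442 ≈ 0.00054703)
1/(o + q(-66)) = 1/(137/250442 + (-8 - 3*(-66))) = 1/(137/250442 + (-8 + 198)) = 1/(137/250442 + 190) = 1/(47584117/250442) = 250442/47584117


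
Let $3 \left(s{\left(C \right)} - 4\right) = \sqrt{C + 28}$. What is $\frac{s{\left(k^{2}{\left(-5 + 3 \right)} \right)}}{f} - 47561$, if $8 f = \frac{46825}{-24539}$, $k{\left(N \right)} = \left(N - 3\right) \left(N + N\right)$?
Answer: $- \frac{2227829073}{46825} - \frac{392624 \sqrt{107}}{140475} \approx -47607.0$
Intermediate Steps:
$k{\left(N \right)} = 2 N \left(-3 + N\right)$ ($k{\left(N \right)} = \left(-3 + N\right) 2 N = 2 N \left(-3 + N\right)$)
$s{\left(C \right)} = 4 + \frac{\sqrt{28 + C}}{3}$ ($s{\left(C \right)} = 4 + \frac{\sqrt{C + 28}}{3} = 4 + \frac{\sqrt{28 + C}}{3}$)
$f = - \frac{46825}{196312}$ ($f = \frac{46825 \frac{1}{-24539}}{8} = \frac{46825 \left(- \frac{1}{24539}\right)}{8} = \frac{1}{8} \left(- \frac{46825}{24539}\right) = - \frac{46825}{196312} \approx -0.23852$)
$\frac{s{\left(k^{2}{\left(-5 + 3 \right)} \right)}}{f} - 47561 = \frac{4 + \frac{\sqrt{28 + \left(2 \left(-5 + 3\right) \left(-3 + \left(-5 + 3\right)\right)\right)^{2}}}{3}}{- \frac{46825}{196312}} - 47561 = \left(4 + \frac{\sqrt{28 + \left(2 \left(-2\right) \left(-3 - 2\right)\right)^{2}}}{3}\right) \left(- \frac{196312}{46825}\right) - 47561 = \left(4 + \frac{\sqrt{28 + \left(2 \left(-2\right) \left(-5\right)\right)^{2}}}{3}\right) \left(- \frac{196312}{46825}\right) - 47561 = \left(4 + \frac{\sqrt{28 + 20^{2}}}{3}\right) \left(- \frac{196312}{46825}\right) - 47561 = \left(4 + \frac{\sqrt{28 + 400}}{3}\right) \left(- \frac{196312}{46825}\right) - 47561 = \left(4 + \frac{\sqrt{428}}{3}\right) \left(- \frac{196312}{46825}\right) - 47561 = \left(4 + \frac{2 \sqrt{107}}{3}\right) \left(- \frac{196312}{46825}\right) - 47561 = \left(- \frac{785248}{46825} - \frac{392624 \sqrt{107}}{140475}\right) - 47561 = - \frac{2227829073}{46825} - \frac{392624 \sqrt{107}}{140475}$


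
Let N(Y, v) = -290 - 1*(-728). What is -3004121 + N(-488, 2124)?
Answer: -3003683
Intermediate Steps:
N(Y, v) = 438 (N(Y, v) = -290 + 728 = 438)
-3004121 + N(-488, 2124) = -3004121 + 438 = -3003683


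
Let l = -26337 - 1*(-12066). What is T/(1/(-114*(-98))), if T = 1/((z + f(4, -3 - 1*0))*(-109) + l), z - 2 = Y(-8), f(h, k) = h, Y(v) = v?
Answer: -11172/14053 ≈ -0.79499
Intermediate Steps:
z = -6 (z = 2 - 8 = -6)
l = -14271 (l = -26337 + 12066 = -14271)
T = -1/14053 (T = 1/((-6 + 4)*(-109) - 14271) = 1/(-2*(-109) - 14271) = 1/(218 - 14271) = 1/(-14053) = -1/14053 ≈ -7.1159e-5)
T/(1/(-114*(-98))) = -(-114*(-98))/14053 = -1/(14053*(1/11172)) = -1/(14053*1/11172) = -1/14053*11172 = -11172/14053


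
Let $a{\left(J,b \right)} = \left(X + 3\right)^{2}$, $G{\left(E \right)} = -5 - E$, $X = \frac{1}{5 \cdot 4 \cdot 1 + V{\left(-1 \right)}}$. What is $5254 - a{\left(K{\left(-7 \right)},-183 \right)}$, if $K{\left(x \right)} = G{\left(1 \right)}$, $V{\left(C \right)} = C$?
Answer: $\frac{1893330}{361} \approx 5244.7$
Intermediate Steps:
$X = \frac{1}{19}$ ($X = \frac{1}{5 \cdot 4 \cdot 1 - 1} = \frac{1}{20 \cdot 1 - 1} = \frac{1}{20 - 1} = \frac{1}{19} \approx 0.052632$)
$K{\left(x \right)} = -6$ ($K{\left(x \right)} = -5 - 1 = -6$)
$a{\left(J,b \right)} = \frac{3364}{361}$ ($a{\left(J,b \right)} = \left(\frac{1}{19} + 3\right)^{2} = \left(\frac{58}{19}\right)^{2} = \frac{3364}{361}$)
$5254 - a{\left(K{\left(-7 \right)},-183 \right)} = 5254 - \frac{3364}{361} = \frac{1893330}{361}$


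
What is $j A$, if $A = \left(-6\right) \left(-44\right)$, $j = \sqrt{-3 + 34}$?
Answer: $264 \sqrt{31} \approx 1469.9$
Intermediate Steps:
$j = \sqrt{31} \approx 5.5678$
$A = 264$
$j A = \sqrt{31} \cdot 264 = 264 \sqrt{31}$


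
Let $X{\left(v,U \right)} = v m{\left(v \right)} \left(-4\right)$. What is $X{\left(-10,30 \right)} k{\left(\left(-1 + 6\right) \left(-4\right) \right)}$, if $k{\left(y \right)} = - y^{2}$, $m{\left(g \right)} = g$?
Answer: $160000$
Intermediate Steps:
$X{\left(v,U \right)} = - 4 v^{2}$ ($X{\left(v,U \right)} = v v \left(-4\right) = v^{2} \left(-4\right) = - 4 v^{2}$)
$X{\left(-10,30 \right)} k{\left(\left(-1 + 6\right) \left(-4\right) \right)} = - 4 \left(-10\right)^{2} \left(- \left(\left(-1 + 6\right) \left(-4\right)\right)^{2}\right) = \left(-4\right) 100 \left(- \left(5 \left(-4\right)\right)^{2}\right) = - 400 \left(- \left(-20\right)^{2}\right) = - 400 \left(\left(-1\right) 400\right) = \left(-400\right) \left(-400\right) = 160000$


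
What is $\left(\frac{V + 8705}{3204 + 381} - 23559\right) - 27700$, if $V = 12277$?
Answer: $- \frac{61247511}{1195} \approx -51253.0$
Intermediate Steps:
$\left(\frac{V + 8705}{3204 + 381} - 23559\right) - 27700 = \left(\frac{12277 + 8705}{3204 + 381} - 23559\right) - 27700 = \left(\frac{20982}{3585} - 23559\right) - 27700 = \left(20982 \cdot \frac{1}{3585} - 23559\right) - 27700 = \left(\frac{6994}{1195} - 23559\right) - 27700 = - \frac{28146011}{1195} - 27700 = - \frac{61247511}{1195}$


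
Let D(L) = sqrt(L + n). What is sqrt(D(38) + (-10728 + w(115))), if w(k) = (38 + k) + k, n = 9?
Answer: sqrt(-10460 + sqrt(47)) ≈ 102.24*I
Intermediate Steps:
w(k) = 38 + 2*k
D(L) = sqrt(9 + L) (D(L) = sqrt(L + 9) = sqrt(9 + L))
sqrt(D(38) + (-10728 + w(115))) = sqrt(sqrt(9 + 38) + (-10728 + (38 + 2*115))) = sqrt(sqrt(47) + (-10728 + (38 + 230))) = sqrt(sqrt(47) + (-10728 + 268)) = sqrt(sqrt(47) - 10460) = sqrt(-10460 + sqrt(47))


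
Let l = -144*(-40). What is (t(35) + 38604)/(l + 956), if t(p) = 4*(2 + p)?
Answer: 9688/1679 ≈ 5.7701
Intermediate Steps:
t(p) = 8 + 4*p
l = 5760
(t(35) + 38604)/(l + 956) = ((8 + 4*35) + 38604)/(5760 + 956) = ((8 + 140) + 38604)/6716 = (148 + 38604)*(1/6716) = 38752*(1/6716) = 9688/1679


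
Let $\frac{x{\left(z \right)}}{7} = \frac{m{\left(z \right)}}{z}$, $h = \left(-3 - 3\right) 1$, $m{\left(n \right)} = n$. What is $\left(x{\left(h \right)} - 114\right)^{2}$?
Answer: $11449$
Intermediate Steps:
$h = -6$ ($h = \left(-6\right) 1 = -6$)
$x{\left(z \right)} = 7$ ($x{\left(z \right)} = 7 \frac{z}{z} = 7 \cdot 1 = 7$)
$\left(x{\left(h \right)} - 114\right)^{2} = \left(7 - 114\right)^{2} = \left(-107\right)^{2} = 11449$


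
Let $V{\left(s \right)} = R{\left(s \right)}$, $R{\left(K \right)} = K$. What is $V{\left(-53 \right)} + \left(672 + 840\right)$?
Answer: $1459$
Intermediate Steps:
$V{\left(s \right)} = s$
$V{\left(-53 \right)} + \left(672 + 840\right) = -53 + \left(672 + 840\right) = -53 + 1512 = 1459$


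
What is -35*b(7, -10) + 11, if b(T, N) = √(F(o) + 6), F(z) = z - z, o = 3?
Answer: 11 - 35*√6 ≈ -74.732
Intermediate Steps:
F(z) = 0
b(T, N) = √6 (b(T, N) = √(0 + 6) = √6)
-35*b(7, -10) + 11 = -35*√6 + 11 = 11 - 35*√6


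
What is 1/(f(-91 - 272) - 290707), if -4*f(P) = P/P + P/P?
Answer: -2/581415 ≈ -3.4399e-6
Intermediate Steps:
f(P) = -½ (f(P) = -(P/P + P/P)/4 = -(1 + 1)/4 = -¼*2 = -½)
1/(f(-91 - 272) - 290707) = 1/(-½ - 290707) = 1/(-581415/2) = -2/581415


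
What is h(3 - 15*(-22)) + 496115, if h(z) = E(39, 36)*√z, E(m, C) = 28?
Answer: 496115 + 84*√37 ≈ 4.9663e+5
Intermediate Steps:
h(z) = 28*√z
h(3 - 15*(-22)) + 496115 = 28*√(3 - 15*(-22)) + 496115 = 28*√(3 + 330) + 496115 = 28*√333 + 496115 = 28*(3*√37) + 496115 = 84*√37 + 496115 = 496115 + 84*√37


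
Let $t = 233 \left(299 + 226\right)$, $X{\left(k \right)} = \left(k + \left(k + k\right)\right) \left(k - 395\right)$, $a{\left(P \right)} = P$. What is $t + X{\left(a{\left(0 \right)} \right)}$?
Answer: $122325$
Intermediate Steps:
$X{\left(k \right)} = 3 k \left(-395 + k\right)$ ($X{\left(k \right)} = \left(k + 2 k\right) \left(-395 + k\right) = 3 k \left(-395 + k\right)$)
$t = 122325$ ($t = 233 \cdot 525 = 122325$)
$t + X{\left(a{\left(0 \right)} \right)} = 122325 + 3 \cdot 0 \left(-395 + 0\right) = 122325 + 3 \cdot 0 \left(-395\right) = 122325 + 0 = 122325$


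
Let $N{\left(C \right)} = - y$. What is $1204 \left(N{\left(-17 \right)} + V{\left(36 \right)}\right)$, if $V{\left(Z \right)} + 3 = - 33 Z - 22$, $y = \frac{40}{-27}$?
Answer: $- \frac{39384044}{27} \approx -1.4587 \cdot 10^{6}$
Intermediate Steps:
$y = - \frac{40}{27}$ ($y = 40 \left(- \frac{1}{27}\right) = - \frac{40}{27} \approx -1.4815$)
$V{\left(Z \right)} = -25 - 33 Z$ ($V{\left(Z \right)} = -3 - \left(22 + 33 Z\right) = -25 - 33 Z$)
$N{\left(C \right)} = \frac{40}{27}$ ($N{\left(C \right)} = \left(-1\right) \left(- \frac{40}{27}\right) = \frac{40}{27}$)
$1204 \left(N{\left(-17 \right)} + V{\left(36 \right)}\right) = 1204 \left(\frac{40}{27} - 1213\right) = 1204 \left(- \frac{32711}{27}\right) = - \frac{39384044}{27}$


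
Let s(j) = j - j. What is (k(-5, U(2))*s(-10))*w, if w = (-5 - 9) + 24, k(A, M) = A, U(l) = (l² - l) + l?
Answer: 0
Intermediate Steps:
U(l) = l²
w = 10 (w = -14 + 24 = 10)
s(j) = 0
(k(-5, U(2))*s(-10))*w = -5*0*10 = 0*10 = 0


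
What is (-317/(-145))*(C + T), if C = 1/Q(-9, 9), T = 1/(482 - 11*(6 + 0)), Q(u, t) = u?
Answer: -129019/542880 ≈ -0.23766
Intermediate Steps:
T = 1/416 (T = 1/(482 - 11*6) = 1/(482 - 66) = 1/416 ≈ 0.0024038)
C = -1/9 (C = 1/(-9) = -1/9 ≈ -0.11111)
(-317/(-145))*(C + T) = (-317/(-145))*(-1/9 + 1/416) = -317*(-1/145)*(-407/3744) = (317/145)*(-407/3744) = -129019/542880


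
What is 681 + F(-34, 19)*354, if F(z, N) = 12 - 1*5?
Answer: 3159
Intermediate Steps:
F(z, N) = 7 (F(z, N) = 12 - 5 = 7)
681 + F(-34, 19)*354 = 681 + 7*354 = 681 + 2478 = 3159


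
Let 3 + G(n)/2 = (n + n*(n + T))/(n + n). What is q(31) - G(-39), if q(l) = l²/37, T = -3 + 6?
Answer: 2478/37 ≈ 66.973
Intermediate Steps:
T = 3
q(l) = l²/37
G(n) = -6 + (n + n*(3 + n))/n (G(n) = -6 + 2*((n + n*(n + 3))/(n + n)) = -6 + 2*((n + n*(3 + n))/((2*n))) = -6 + 2*((n + n*(3 + n))*(1/(2*n))) = -6 + 2*((n + n*(3 + n))/(2*n)) = -6 + (n + n*(3 + n))/n)
q(31) - G(-39) = (1/37)*31² - (-2 - 39) = (1/37)*961 - 1*(-41) = 961/37 + 41 = 2478/37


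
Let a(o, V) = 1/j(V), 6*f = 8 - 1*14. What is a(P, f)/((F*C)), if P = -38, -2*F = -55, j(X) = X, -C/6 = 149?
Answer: 1/24585 ≈ 4.0675e-5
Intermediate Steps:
C = -894 (C = -6*149 = -894)
f = -1 (f = (8 - 1*14)/6 = (8 - 14)/6 = (1/6)*(-6) = -1)
F = 55/2 (F = -1/2*(-55) = 55/2 ≈ 27.500)
a(o, V) = 1/V
a(P, f)/((F*C)) = 1/((-1)*(((55/2)*(-894)))) = -1/(-24585) = -1*(-1/24585) = 1/24585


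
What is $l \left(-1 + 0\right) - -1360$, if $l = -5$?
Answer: $1365$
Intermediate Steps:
$l \left(-1 + 0\right) - -1360 = - 5 \left(-1 + 0\right) - -1360 = \left(-5\right) \left(-1\right) + 1360 = 5 + 1360 = 1365$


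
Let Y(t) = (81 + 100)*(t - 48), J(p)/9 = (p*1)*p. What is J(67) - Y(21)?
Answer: 45288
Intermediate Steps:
J(p) = 9*p² (J(p) = 9*((p*1)*p) = 9*(p*p) = 9*p²)
Y(t) = -8688 + 181*t (Y(t) = 181*(-48 + t) = -8688 + 181*t)
J(67) - Y(21) = 9*67² - (-8688 + 181*21) = 9*4489 - (-8688 + 3801) = 40401 - 1*(-4887) = 40401 + 4887 = 45288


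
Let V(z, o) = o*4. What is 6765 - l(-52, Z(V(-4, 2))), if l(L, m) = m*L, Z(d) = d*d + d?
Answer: 10509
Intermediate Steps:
V(z, o) = 4*o
Z(d) = d + d² (Z(d) = d² + d = d + d²)
l(L, m) = L*m
6765 - l(-52, Z(V(-4, 2))) = 6765 - (-52)*(4*2)*(1 + 4*2) = 6765 - (-52)*8*(1 + 8) = 6765 - (-52)*8*9 = 6765 - (-52)*72 = 6765 - 1*(-3744) = 6765 + 3744 = 10509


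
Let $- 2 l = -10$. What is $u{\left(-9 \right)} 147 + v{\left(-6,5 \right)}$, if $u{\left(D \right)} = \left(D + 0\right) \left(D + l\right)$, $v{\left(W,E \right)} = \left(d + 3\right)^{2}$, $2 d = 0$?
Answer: $5301$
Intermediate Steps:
$l = 5$ ($l = \left(- \frac{1}{2}\right) \left(-10\right) = 5$)
$d = 0$ ($d = \frac{1}{2} \cdot 0 = 0$)
$v{\left(W,E \right)} = 9$ ($v{\left(W,E \right)} = \left(0 + 3\right)^{2} = 3^{2} = 9$)
$u{\left(D \right)} = D \left(5 + D\right)$ ($u{\left(D \right)} = \left(D + 0\right) \left(D + 5\right) = D \left(5 + D\right)$)
$u{\left(-9 \right)} 147 + v{\left(-6,5 \right)} = - 9 \left(5 - 9\right) 147 + 9 = \left(-9\right) \left(-4\right) 147 + 9 = 36 \cdot 147 + 9 = 5292 + 9 = 5301$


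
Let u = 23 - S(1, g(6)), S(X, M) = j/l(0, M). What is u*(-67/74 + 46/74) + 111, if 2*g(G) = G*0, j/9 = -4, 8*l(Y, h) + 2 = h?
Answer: 10755/74 ≈ 145.34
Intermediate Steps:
l(Y, h) = -¼ + h/8
j = -36 (j = 9*(-4) = -36)
g(G) = 0 (g(G) = (G*0)/2 = (½)*0 = 0)
S(X, M) = -36/(-¼ + M/8)
u = -121 (u = 23 - (-288)/(-2 + 0) = 23 - (-288)/(-2) = 23 - (-288)*(-1)/2 = 23 - 1*144 = 23 - 144 = -121)
u*(-67/74 + 46/74) + 111 = -121*(-67/74 + 46/74) + 111 = -121*(-67*1/74 + 46*(1/74)) + 111 = -121*(-67/74 + 23/37) + 111 = -121*(-21/74) + 111 = 2541/74 + 111 = 10755/74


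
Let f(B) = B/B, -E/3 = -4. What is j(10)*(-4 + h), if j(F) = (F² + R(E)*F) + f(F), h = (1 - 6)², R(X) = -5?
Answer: 1071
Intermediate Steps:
E = 12 (E = -3*(-4) = 12)
h = 25 (h = (-5)² = 25)
f(B) = 1
j(F) = 1 + F² - 5*F (j(F) = (F² - 5*F) + 1 = 1 + F² - 5*F)
j(10)*(-4 + h) = (1 + 10² - 5*10)*(-4 + 25) = (1 + 100 - 50)*21 = 51*21 = 1071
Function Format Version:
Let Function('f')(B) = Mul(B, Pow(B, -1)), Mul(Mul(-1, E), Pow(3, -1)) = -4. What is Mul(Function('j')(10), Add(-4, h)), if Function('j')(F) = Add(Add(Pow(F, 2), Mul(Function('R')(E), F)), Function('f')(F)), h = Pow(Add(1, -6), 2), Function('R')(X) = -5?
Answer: 1071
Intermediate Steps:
E = 12 (E = Mul(-3, -4) = 12)
h = 25 (h = Pow(-5, 2) = 25)
Function('f')(B) = 1
Function('j')(F) = Add(1, Pow(F, 2), Mul(-5, F)) (Function('j')(F) = Add(Add(Pow(F, 2), Mul(-5, F)), 1) = Add(1, Pow(F, 2), Mul(-5, F)))
Mul(Function('j')(10), Add(-4, h)) = Mul(Add(1, Pow(10, 2), Mul(-5, 10)), Add(-4, 25)) = Mul(Add(1, 100, -50), 21) = Mul(51, 21) = 1071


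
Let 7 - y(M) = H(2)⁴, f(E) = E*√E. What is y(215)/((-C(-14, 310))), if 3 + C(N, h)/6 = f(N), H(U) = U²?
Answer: -249/5506 + 581*I*√14/2753 ≈ -0.045223 + 0.78965*I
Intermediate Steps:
f(E) = E^(3/2)
y(M) = -249 (y(M) = 7 - (2²)⁴ = 7 - 1*4⁴ = 7 - 1*256 = 7 - 256 = -249)
C(N, h) = -18 + 6*N^(3/2)
y(215)/((-C(-14, 310))) = -249*(-1/(-18 + 6*(-14)^(3/2))) = -249*(-1/(-18 + 6*(-14*I*√14))) = -249*(-1/(-18 - 84*I*√14)) = -249/(18 + 84*I*√14)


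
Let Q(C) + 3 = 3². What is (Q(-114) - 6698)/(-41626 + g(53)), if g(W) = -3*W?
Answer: 6692/41785 ≈ 0.16015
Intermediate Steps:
Q(C) = 6 (Q(C) = -3 + 3² = -3 + 9 = 6)
(Q(-114) - 6698)/(-41626 + g(53)) = (6 - 6698)/(-41626 - 3*53) = -6692/(-41626 - 159) = -6692/(-41785) = -6692*(-1/41785) = 6692/41785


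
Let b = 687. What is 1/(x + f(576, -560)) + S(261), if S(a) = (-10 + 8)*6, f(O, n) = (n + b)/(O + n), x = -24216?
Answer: -4647964/387329 ≈ -12.000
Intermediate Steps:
f(O, n) = (687 + n)/(O + n) (f(O, n) = (n + 687)/(O + n) = (687 + n)/(O + n))
S(a) = -12 (S(a) = -2*6 = -12)
1/(x + f(576, -560)) + S(261) = 1/(-24216 + (687 - 560)/(576 - 560)) - 12 = 1/(-24216 + 127/16) - 12 = 1/(-387329/16) - 12 = -16/387329 - 12 = -4647964/387329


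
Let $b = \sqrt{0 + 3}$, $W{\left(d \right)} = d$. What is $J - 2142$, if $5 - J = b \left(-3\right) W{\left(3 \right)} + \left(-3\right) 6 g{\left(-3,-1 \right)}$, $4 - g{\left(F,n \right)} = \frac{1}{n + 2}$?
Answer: $-2083 + 9 \sqrt{3} \approx -2067.4$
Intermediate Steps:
$g{\left(F,n \right)} = 4 - \frac{1}{2 + n}$ ($g{\left(F,n \right)} = 4 - \frac{1}{n + 2} = 4 - \frac{1}{2 + n}$)
$b = \sqrt{3} \approx 1.732$
$J = 59 + 9 \sqrt{3}$ ($J = 5 - \left(\sqrt{3} \left(-3\right) 3 + \left(-3\right) 6 \frac{7 + 4 \left(-1\right)}{2 - 1}\right) = 5 - \left(- 3 \sqrt{3} \cdot 3 - 18 \frac{7 - 4}{1}\right) = 5 - \left(- 9 \sqrt{3} - 18 \cdot 1 \cdot 3\right) = 5 - \left(- 9 \sqrt{3} - 54\right) = 5 - \left(-54 - 9 \sqrt{3}\right) = 5 + \left(54 + 9 \sqrt{3}\right) = 59 + 9 \sqrt{3} \approx 74.589$)
$J - 2142 = \left(59 + 9 \sqrt{3}\right) - 2142 = -2083 + 9 \sqrt{3}$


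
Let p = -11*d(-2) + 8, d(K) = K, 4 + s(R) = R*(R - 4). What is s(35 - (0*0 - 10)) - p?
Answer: 1811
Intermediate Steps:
s(R) = -4 + R*(-4 + R) (s(R) = -4 + R*(R - 4) = -4 + R*(-4 + R))
p = 30 (p = -11*(-2) + 8 = 22 + 8 = 30)
s(35 - (0*0 - 10)) - p = (-4 + (35 - (0*0 - 10))² - 4*(35 - (0*0 - 10))) - 1*30 = (-4 + (35 - (0 - 10))² - 4*(35 - (0 - 10))) - 30 = (-4 + (35 - 1*(-10))² - 4*(35 - 1*(-10))) - 30 = (-4 + (35 + 10)² - 4*(35 + 10)) - 30 = (-4 + 45² - 4*45) - 30 = (-4 + 2025 - 180) - 30 = 1841 - 30 = 1811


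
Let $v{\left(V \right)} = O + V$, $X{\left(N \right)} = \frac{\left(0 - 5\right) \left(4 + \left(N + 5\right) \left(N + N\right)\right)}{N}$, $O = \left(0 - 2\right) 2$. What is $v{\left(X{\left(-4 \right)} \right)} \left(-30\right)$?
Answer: $270$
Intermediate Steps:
$O = -4$ ($O = \left(-2\right) 2 = -4$)
$X{\left(N \right)} = \frac{-20 - 10 N \left(5 + N\right)}{N}$ ($X{\left(N \right)} = \frac{\left(-5\right) \left(4 + \left(5 + N\right) 2 N\right)}{N} = \frac{\left(-5\right) \left(4 + 2 N \left(5 + N\right)\right)}{N} = \frac{-20 - 10 N \left(5 + N\right)}{N}$)
$v{\left(V \right)} = -4 + V$
$v{\left(X{\left(-4 \right)} \right)} \left(-30\right) = \left(-4 - \left(10 - 5\right)\right) \left(-30\right) = \left(-4 - 5\right) \left(-30\right) = \left(-9\right) \left(-30\right) = 270$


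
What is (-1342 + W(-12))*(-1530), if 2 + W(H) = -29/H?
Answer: 4105245/2 ≈ 2.0526e+6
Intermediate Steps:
W(H) = -2 - 29/H
(-1342 + W(-12))*(-1530) = (-1342 + (-2 - 29/(-12)))*(-1530) = (-1342 + (-2 - 29*(-1/12)))*(-1530) = (-1342 + (-2 + 29/12))*(-1530) = (-1342 + 5/12)*(-1530) = -16099/12*(-1530) = 4105245/2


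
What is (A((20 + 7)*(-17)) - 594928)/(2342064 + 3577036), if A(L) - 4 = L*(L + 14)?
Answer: -390669/5919100 ≈ -0.066001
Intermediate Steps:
A(L) = 4 + L*(14 + L) (A(L) = 4 + L*(L + 14) = 4 + L*(14 + L))
(A((20 + 7)*(-17)) - 594928)/(2342064 + 3577036) = ((4 + ((20 + 7)*(-17))**2 + 14*((20 + 7)*(-17))) - 594928)/(2342064 + 3577036) = ((4 + (27*(-17))**2 + 14*(27*(-17))) - 594928)/5919100 = ((4 + (-459)**2 + 14*(-459)) - 594928)*(1/5919100) = ((4 + 210681 - 6426) - 594928)*(1/5919100) = (204259 - 594928)*(1/5919100) = -390669*1/5919100 = -390669/5919100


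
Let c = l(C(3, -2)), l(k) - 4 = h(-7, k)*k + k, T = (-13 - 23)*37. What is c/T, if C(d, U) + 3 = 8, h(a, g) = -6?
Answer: 7/444 ≈ 0.015766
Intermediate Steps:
T = -1332 (T = -36*37 = -1332)
C(d, U) = 5 (C(d, U) = -3 + 8 = 5)
l(k) = 4 - 5*k (l(k) = 4 + (-6*k + k) = 4 - 5*k)
c = -21 (c = 4 - 5*5 = 4 - 25 = -21)
c/T = -21/(-1332) = -21*(-1/1332) = 7/444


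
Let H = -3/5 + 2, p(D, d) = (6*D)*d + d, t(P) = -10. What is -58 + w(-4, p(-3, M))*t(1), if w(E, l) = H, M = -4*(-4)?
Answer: -72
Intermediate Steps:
M = 16
p(D, d) = d + 6*D*d (p(D, d) = 6*D*d + d = d + 6*D*d)
H = 7/5 (H = -3*⅕ + 2 = -⅗ + 2 = 7/5 ≈ 1.4000)
w(E, l) = 7/5
-58 + w(-4, p(-3, M))*t(1) = -58 + (7/5)*(-10) = -58 - 14 = -72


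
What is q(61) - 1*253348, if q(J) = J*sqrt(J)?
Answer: -253348 + 61*sqrt(61) ≈ -2.5287e+5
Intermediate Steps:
q(J) = J**(3/2)
q(61) - 1*253348 = 61**(3/2) - 1*253348 = 61*sqrt(61) - 253348 = -253348 + 61*sqrt(61)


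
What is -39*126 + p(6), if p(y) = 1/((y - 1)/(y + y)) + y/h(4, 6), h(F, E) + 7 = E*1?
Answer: -24588/5 ≈ -4917.6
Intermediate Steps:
h(F, E) = -7 + E (h(F, E) = -7 + E*1 = -7 + E)
p(y) = -y + 2*y/(-1 + y) (p(y) = 1/((y - 1)/(y + y)) + y/(-7 + 6) = 1/((-1 + y)/((2*y))) + y/(-1) = 1/((-1 + y)*(1/(2*y))) + y*(-1) = 1/((-1 + y)/(2*y)) - y = 1*(2*y/(-1 + y)) - y = 2*y/(-1 + y) - y = -y + 2*y/(-1 + y))
-39*126 + p(6) = -39*126 + 6*(3 - 1*6)/(-1 + 6) = -4914 + 6*(3 - 6)/5 = -4914 + 6*(⅕)*(-3) = -4914 - 18/5 = -24588/5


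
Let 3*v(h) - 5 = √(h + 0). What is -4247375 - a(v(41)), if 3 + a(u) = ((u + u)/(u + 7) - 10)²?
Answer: -1712684740608/403225 + 518448*√41/403225 ≈ -4.2475e+6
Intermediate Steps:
v(h) = 5/3 + √h/3 (v(h) = 5/3 + √(h + 0)/3 = 5/3 + √h/3)
a(u) = -3 + (-10 + 2*u/(7 + u))² (a(u) = -3 + ((u + u)/(u + 7) - 10)² = -3 + ((2*u)/(7 + u) - 10)² = -3 + (2*u/(7 + u) - 10)² = -3 + (-10 + 2*u/(7 + u))²)
-4247375 - a(v(41)) = -4247375 - (4753 + 61*(5/3 + √41/3)² + 1078*(5/3 + √41/3))/(49 + (5/3 + √41/3)² + 14*(5/3 + √41/3)) = -4247375 - (4753 + 61*(5/3 + √41/3)² + (5390/3 + 1078*√41/3))/(49 + (5/3 + √41/3)² + (70/3 + 14*√41/3)) = -4247375 - (19649/3 + 61*(5/3 + √41/3)² + 1078*√41/3)/(217/3 + (5/3 + √41/3)² + 14*√41/3)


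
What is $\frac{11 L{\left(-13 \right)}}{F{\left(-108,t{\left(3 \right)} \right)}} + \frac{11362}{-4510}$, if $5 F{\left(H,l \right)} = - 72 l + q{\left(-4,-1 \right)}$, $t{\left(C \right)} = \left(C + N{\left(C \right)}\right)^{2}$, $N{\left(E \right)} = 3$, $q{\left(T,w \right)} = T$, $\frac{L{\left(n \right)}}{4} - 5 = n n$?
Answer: $- \frac{2297029}{133045} \approx -17.265$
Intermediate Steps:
$L{\left(n \right)} = 20 + 4 n^{2}$ ($L{\left(n \right)} = 20 + 4 n n = 20 + 4 n^{2}$)
$t{\left(C \right)} = \left(3 + C\right)^{2}$ ($t{\left(C \right)} = \left(C + 3\right)^{2} = \left(3 + C\right)^{2}$)
$F{\left(H,l \right)} = - \frac{4}{5} - \frac{72 l}{5}$ ($F{\left(H,l \right)} = \frac{- 72 l - 4}{5} = \frac{-4 - 72 l}{5} = - \frac{4}{5} - \frac{72 l}{5}$)
$\frac{11 L{\left(-13 \right)}}{F{\left(-108,t{\left(3 \right)} \right)}} + \frac{11362}{-4510} = \frac{11 \left(20 + 4 \left(-13\right)^{2}\right)}{- \frac{4}{5} - \frac{72 \left(3 + 3\right)^{2}}{5}} + \frac{11362}{-4510} = \frac{11 \left(20 + 4 \cdot 169\right)}{- \frac{4}{5} - \frac{72 \cdot 6^{2}}{5}} + 11362 \left(- \frac{1}{4510}\right) = \frac{11 \left(20 + 676\right)}{- \frac{4}{5} - \frac{2592}{5}} - \frac{5681}{2255} = \frac{11 \cdot 696}{- \frac{4}{5} - \frac{2592}{5}} - \frac{5681}{2255} = \frac{7656}{- \frac{2596}{5}} - \frac{5681}{2255} = 7656 \left(- \frac{5}{2596}\right) - \frac{5681}{2255} = - \frac{870}{59} - \frac{5681}{2255} = - \frac{2297029}{133045}$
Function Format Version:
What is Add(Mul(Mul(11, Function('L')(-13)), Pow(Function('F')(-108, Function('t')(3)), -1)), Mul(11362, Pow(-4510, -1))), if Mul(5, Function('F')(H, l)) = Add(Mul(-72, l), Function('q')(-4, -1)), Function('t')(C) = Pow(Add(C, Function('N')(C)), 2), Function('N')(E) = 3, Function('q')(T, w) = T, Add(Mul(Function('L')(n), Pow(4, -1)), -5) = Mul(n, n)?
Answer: Rational(-2297029, 133045) ≈ -17.265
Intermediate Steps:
Function('L')(n) = Add(20, Mul(4, Pow(n, 2))) (Function('L')(n) = Add(20, Mul(4, Mul(n, n))) = Add(20, Mul(4, Pow(n, 2))))
Function('t')(C) = Pow(Add(3, C), 2) (Function('t')(C) = Pow(Add(C, 3), 2) = Pow(Add(3, C), 2))
Function('F')(H, l) = Add(Rational(-4, 5), Mul(Rational(-72, 5), l)) (Function('F')(H, l) = Mul(Rational(1, 5), Add(Mul(-72, l), -4)) = Mul(Rational(1, 5), Add(-4, Mul(-72, l))) = Add(Rational(-4, 5), Mul(Rational(-72, 5), l)))
Add(Mul(Mul(11, Function('L')(-13)), Pow(Function('F')(-108, Function('t')(3)), -1)), Mul(11362, Pow(-4510, -1))) = Add(Mul(Mul(11, Add(20, Mul(4, Pow(-13, 2)))), Pow(Add(Rational(-4, 5), Mul(Rational(-72, 5), Pow(Add(3, 3), 2))), -1)), Mul(11362, Pow(-4510, -1))) = Add(Mul(Mul(11, Add(20, Mul(4, 169))), Pow(Add(Rational(-4, 5), Mul(Rational(-72, 5), Pow(6, 2))), -1)), Mul(11362, Rational(-1, 4510))) = Add(Mul(Mul(11, Add(20, 676)), Pow(Add(Rational(-4, 5), Mul(Rational(-72, 5), 36)), -1)), Rational(-5681, 2255)) = Add(Mul(Mul(11, 696), Pow(Add(Rational(-4, 5), Rational(-2592, 5)), -1)), Rational(-5681, 2255)) = Add(Mul(7656, Pow(Rational(-2596, 5), -1)), Rational(-5681, 2255)) = Add(Mul(7656, Rational(-5, 2596)), Rational(-5681, 2255)) = Add(Rational(-870, 59), Rational(-5681, 2255)) = Rational(-2297029, 133045)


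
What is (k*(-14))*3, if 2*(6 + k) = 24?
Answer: -252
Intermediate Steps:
k = 6 (k = -6 + (½)*24 = -6 + 12 = 6)
(k*(-14))*3 = (6*(-14))*3 = -84*3 = -252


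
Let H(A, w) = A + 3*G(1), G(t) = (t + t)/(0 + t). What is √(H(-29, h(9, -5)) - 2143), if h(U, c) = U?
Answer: 19*I*√6 ≈ 46.54*I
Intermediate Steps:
G(t) = 2 (G(t) = (2*t)/t = 2)
H(A, w) = 6 + A (H(A, w) = A + 3*2 = A + 6 = 6 + A)
√(H(-29, h(9, -5)) - 2143) = √((6 - 29) - 2143) = √(-23 - 2143) = √(-2166) = 19*I*√6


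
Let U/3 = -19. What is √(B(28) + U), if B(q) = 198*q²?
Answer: 5*√6207 ≈ 393.92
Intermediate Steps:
U = -57 (U = 3*(-19) = -57)
√(B(28) + U) = √(198*28² - 57) = √(198*784 - 57) = √(155232 - 57) = √155175 = 5*√6207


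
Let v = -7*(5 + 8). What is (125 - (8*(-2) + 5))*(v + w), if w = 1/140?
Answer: -433126/35 ≈ -12375.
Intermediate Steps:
v = -91 (v = -7*13 = -91)
w = 1/140 ≈ 0.0071429
(125 - (8*(-2) + 5))*(v + w) = (125 - (8*(-2) + 5))*(-91 + 1/140) = (125 - (-16 + 5))*(-12739/140) = (125 - 1*(-11))*(-12739/140) = (125 + 11)*(-12739/140) = 136*(-12739/140) = -433126/35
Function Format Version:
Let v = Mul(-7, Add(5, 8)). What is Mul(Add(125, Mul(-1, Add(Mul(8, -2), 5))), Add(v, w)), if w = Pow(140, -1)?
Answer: Rational(-433126, 35) ≈ -12375.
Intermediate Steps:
v = -91 (v = Mul(-7, 13) = -91)
w = Rational(1, 140) ≈ 0.0071429
Mul(Add(125, Mul(-1, Add(Mul(8, -2), 5))), Add(v, w)) = Mul(Add(125, Mul(-1, Add(Mul(8, -2), 5))), Add(-91, Rational(1, 140))) = Mul(Add(125, Mul(-1, Add(-16, 5))), Rational(-12739, 140)) = Mul(Add(125, Mul(-1, -11)), Rational(-12739, 140)) = Mul(Add(125, 11), Rational(-12739, 140)) = Mul(136, Rational(-12739, 140)) = Rational(-433126, 35)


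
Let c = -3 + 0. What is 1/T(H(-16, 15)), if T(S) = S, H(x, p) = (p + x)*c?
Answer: ⅓ ≈ 0.33333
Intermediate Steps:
c = -3
H(x, p) = -3*p - 3*x (H(x, p) = (p + x)*(-3) = -3*p - 3*x)
1/T(H(-16, 15)) = 1/(-3*15 - 3*(-16)) = 1/(-45 + 48) = 1/3 = ⅓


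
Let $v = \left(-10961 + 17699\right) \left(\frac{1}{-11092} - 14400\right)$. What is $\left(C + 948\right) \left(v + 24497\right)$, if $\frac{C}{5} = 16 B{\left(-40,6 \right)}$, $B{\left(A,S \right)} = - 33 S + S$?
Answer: $\frac{3876662220255642}{2773} \approx 1.398 \cdot 10^{12}$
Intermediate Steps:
$B{\left(A,S \right)} = - 32 S$
$C = -15360$ ($C = 5 \cdot 16 \left(\left(-32\right) 6\right) = 5 \cdot 16 \left(-192\right) = 5 \left(-3072\right) = -15360$)
$v = - \frac{538112854569}{5546}$ ($v = 6738 \left(- \frac{1}{11092} - 14400\right) = 6738 \left(- \frac{159724801}{11092}\right) = - \frac{538112854569}{5546} \approx -9.7027 \cdot 10^{7}$)
$\left(C + 948\right) \left(v + 24497\right) = \left(-15360 + 948\right) \left(- \frac{538112854569}{5546} + 24497\right) = \left(-14412\right) \left(- \frac{537976994207}{5546}\right) = \frac{3876662220255642}{2773}$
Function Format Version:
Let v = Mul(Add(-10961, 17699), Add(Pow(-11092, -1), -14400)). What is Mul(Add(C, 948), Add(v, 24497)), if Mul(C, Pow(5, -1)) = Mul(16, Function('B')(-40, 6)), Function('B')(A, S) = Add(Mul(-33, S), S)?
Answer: Rational(3876662220255642, 2773) ≈ 1.3980e+12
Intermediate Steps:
Function('B')(A, S) = Mul(-32, S)
C = -15360 (C = Mul(5, Mul(16, Mul(-32, 6))) = Mul(5, Mul(16, -192)) = Mul(5, -3072) = -15360)
v = Rational(-538112854569, 5546) (v = Mul(6738, Add(Rational(-1, 11092), -14400)) = Mul(6738, Rational(-159724801, 11092)) = Rational(-538112854569, 5546) ≈ -9.7027e+7)
Mul(Add(C, 948), Add(v, 24497)) = Mul(Add(-15360, 948), Add(Rational(-538112854569, 5546), 24497)) = Mul(-14412, Rational(-537976994207, 5546)) = Rational(3876662220255642, 2773)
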